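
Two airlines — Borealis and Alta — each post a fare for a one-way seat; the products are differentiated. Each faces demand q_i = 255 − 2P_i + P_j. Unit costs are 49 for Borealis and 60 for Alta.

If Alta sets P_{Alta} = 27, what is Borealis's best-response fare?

95

Borealis's profit: π = (P_{Borealis} − 49)(255 − 2P_{Borealis} + P_{Alta}).
∂π/∂P_{Borealis} = 353 − 4P_{Borealis} + P_{Alta} = 0 ⇒ P_{Borealis} = 88.25 + 0.25P_{Alta}.
At P_{Alta} = 27: P_{Borealis} = 88.25 + 0.25·27 = 95.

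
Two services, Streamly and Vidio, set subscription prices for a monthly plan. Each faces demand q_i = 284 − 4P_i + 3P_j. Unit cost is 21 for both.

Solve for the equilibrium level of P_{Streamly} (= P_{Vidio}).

73.6

Streamly's profit: π = (P_{Streamly} − 21)(284 − 4P_{Streamly} + 3P_{Vidio}).
∂π/∂P_{Streamly} = 368 − 8P_{Streamly} + 3P_{Vidio} = 0 ⇒ P_{Streamly} = 46 + 0.375P_{Vidio}.
Setting P_{Streamly} = P_{Vidio} in the reaction function: P_{Streamly} = 46 + 0.375P_{Streamly}, so P_{Streamly} = 46 / 0.625 = 73.6.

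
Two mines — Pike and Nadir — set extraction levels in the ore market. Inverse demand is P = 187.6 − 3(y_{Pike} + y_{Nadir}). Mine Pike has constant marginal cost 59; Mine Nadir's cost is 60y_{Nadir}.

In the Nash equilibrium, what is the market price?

Mine Pike's profit: π = y_{Pike}(187.6 − 3(y_{Pike} + y_{Nadir})) − 59y_{Pike}.
∂π/∂y_{Pike} = 128.6 − 6y_{Pike} − 3y_{Nadir} = 0, so y_{Pike} = 643/30 − 0.5y_{Nadir}.
By the same steps for Nadir: y_{Nadir} = 319/15 − 0.5y_{Pike}.
Substituting the second reaction function into the first: y_{Pike} = 643/30 − 0.5(319/15 − 0.5y_{Pike}), which gives 0.75y_{Pike} = 10.8 ⇒ y_{Pike} = 14.4.
Then y_{Nadir} = 319/15 − 0.5·14.4 = 211/15.
Equilibrium price: P = 187.6 − 3·(427/15) = 102.2.

102.2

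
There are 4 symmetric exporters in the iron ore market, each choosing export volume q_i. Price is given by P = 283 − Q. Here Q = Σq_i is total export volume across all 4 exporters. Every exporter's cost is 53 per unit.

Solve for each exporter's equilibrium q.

A representative exporter's profit is π_i = q_i(283 − Q) − 53q_i, with Q = q_i + Σ_{j≠i} q_j.
First-order condition: 230 − 2q_i − Σ_{j≠i} q_j = 0.
With identical exporters, set every q_j = q: then 230 − 2q − 3q = 0, i.e. q = 230/5 = 46.

46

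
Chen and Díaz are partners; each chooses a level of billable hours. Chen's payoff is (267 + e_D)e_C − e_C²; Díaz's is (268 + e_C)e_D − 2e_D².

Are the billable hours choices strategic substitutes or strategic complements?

Expanding Chen's payoff: 267e_C + e_De_C − e_C².
∂π/∂e_C = 267 + e_D − 2e_C = 0, so e_C = 133.5 + 0.5e_D.
The best-response slope de_C/de_D = 0.5 > 0: the reaction function is upward-sloping, so the choices are strategic complements.

strategic complements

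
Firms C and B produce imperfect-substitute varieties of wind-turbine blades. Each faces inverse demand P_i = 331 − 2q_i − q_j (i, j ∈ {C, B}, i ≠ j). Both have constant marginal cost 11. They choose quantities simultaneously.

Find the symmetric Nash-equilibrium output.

Firm C's profit: π = q_C(331 − 2q_C − q_B) − 11q_C.
∂π/∂q_C = 320 − 4q_C − q_B = 0 ⇒ q_C = 80 − 0.25q_B.
The game is symmetric, so in equilibrium q_B = q_C: the reaction function gives 1.25q_C = 80, hence q_C = 64.

64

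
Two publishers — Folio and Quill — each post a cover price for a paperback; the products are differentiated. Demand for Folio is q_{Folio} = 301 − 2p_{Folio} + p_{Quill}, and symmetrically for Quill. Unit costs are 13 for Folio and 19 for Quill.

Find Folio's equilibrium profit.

18740.48

Folio's profit: π = (p_{Folio} − 13)(301 − 2p_{Folio} + p_{Quill}).
∂π/∂p_{Folio} = 327 − 4p_{Folio} + p_{Quill} = 0 ⇒ p_{Folio} = 81.75 + 0.25p_{Quill}.
Similarly p_{Quill} = 84.75 + 0.25p_{Folio}.
Substituting the second reaction function into the first: p_{Folio} = 81.75 + 0.25(84.75 + 0.25p_{Folio}), which gives 0.9375p_{Folio} = 102.9375 ⇒ p_{Folio} = 109.8.
Then p_{Quill} = 84.75 + 0.25·109.8 = 112.2.
q_{Folio} = 301 − 2·109.8 + 112.2 = 193.6.
Profit = (109.8 − 13)·193.6 = 18740.48.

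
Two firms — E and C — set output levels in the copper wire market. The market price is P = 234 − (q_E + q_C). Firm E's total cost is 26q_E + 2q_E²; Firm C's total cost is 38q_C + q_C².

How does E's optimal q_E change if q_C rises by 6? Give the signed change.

Firm E's profit: π = q_E(234 − (q_E + q_C)) − 26q_E − 2q_E².
∂π/∂q_E = 208 − 6q_E − q_C = 0, so q_E = 104/3 − (1/6)q_C.
The reaction-function slope is −1/6, so a 6-unit rise in q_C moves q_E by −1/6 × 6 = −1. E's best response falls — the actions are strategic substitutes.

-1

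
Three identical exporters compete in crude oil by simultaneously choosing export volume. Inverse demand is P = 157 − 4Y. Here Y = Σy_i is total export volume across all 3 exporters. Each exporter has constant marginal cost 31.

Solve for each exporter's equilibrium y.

7.875

A representative exporter's profit is π_i = y_i(157 − 4Y) − 31y_i, with Y = y_i + Σ_{j≠i} y_j.
First-order condition: 126 − 8y_i − 4Σ_{j≠i} y_j = 0.
In a symmetric equilibrium every exporter chooses the same y, so Σ_{j≠i} y_j = 2y. The condition becomes 126 − 16y = 0, giving y = 126/16 = 7.875.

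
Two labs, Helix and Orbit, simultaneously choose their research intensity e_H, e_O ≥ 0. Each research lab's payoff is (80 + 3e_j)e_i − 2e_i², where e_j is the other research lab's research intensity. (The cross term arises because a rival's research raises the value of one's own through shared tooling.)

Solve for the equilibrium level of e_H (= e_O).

80

Helix's payoff is (80 + 3e_O)e_H − 2e_H².
∂π/∂e_H = 80 + 3e_O − 4e_H = 0, so e_H = 20 + 0.75e_O.
The game is symmetric, so in equilibrium e_O = e_H: the reaction function gives 0.25e_H = 20, hence e_H = 80.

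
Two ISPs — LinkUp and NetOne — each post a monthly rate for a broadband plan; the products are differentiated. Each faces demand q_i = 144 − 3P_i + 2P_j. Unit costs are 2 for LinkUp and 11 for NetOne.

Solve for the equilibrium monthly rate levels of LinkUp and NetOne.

39.1875, 42.5625

LinkUp's profit: π = (P_{LinkUp} − 2)(144 − 3P_{LinkUp} + 2P_{NetOne}).
∂π/∂P_{LinkUp} = 150 − 6P_{LinkUp} + 2P_{NetOne} = 0 ⇒ P_{LinkUp} = 25 + (1/3)P_{NetOne}.
Similarly P_{NetOne} = 29.5 + (1/3)P_{LinkUp}.
Solving the two reaction functions simultaneously: (1 − (1/3)(1/3))P_{LinkUp} = 25 + (1/3)·29.5, so (8/9)P_{LinkUp} = 209/6 and P_{LinkUp} = 39.1875.
Then P_{NetOne} = 29.5 + (1/3)·39.1875 = 42.5625.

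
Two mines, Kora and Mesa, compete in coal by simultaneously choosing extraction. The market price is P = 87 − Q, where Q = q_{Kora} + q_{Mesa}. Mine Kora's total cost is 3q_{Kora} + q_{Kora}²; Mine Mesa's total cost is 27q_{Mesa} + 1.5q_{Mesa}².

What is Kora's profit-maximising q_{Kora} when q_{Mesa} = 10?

18.5

Mine Kora's profit: π = q_{Kora}(87 − (q_{Kora} + q_{Mesa})) − 3q_{Kora} − q_{Kora}².
∂π/∂q_{Kora} = 84 − 4q_{Kora} − q_{Mesa} = 0, so q_{Kora} = 21 − 0.25q_{Mesa}.
At q_{Mesa} = 10: q_{Kora} = 21 − 0.25·10 = 18.5.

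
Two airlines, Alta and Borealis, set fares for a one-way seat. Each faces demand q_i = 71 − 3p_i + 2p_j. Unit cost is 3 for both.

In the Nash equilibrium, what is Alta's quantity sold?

Alta's profit: π = (p_{Alta} − 3)(71 − 3p_{Alta} + 2p_{Borealis}).
∂π/∂p_{Alta} = 80 − 6p_{Alta} + 2p_{Borealis} = 0 ⇒ p_{Alta} = 40/3 + (1/3)p_{Borealis}.
Setting p_{Alta} = p_{Borealis} in the reaction function: p_{Alta} = 40/3 + (1/3)p_{Alta}, so p_{Alta} = (40/3) / (2/3) = 20.
q_{Alta} = 71 − 3·20 + 2·20 = 51.

51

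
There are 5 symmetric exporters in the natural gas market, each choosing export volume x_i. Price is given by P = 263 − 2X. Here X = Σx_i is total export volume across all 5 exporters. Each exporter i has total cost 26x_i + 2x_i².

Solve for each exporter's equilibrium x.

14.8125

A representative exporter's profit is π_i = x_i(263 − 2X) − 26x_i − 2x_i², with X = x_i + Σ_{j≠i} x_j.
First-order condition: 237 − 8x_i − 2Σ_{j≠i} x_j = 0.
In a symmetric equilibrium every exporter chooses the same x, so Σ_{j≠i} x_j = 4x. The condition becomes 237 − 16x = 0, giving x = 237/16 = 14.8125.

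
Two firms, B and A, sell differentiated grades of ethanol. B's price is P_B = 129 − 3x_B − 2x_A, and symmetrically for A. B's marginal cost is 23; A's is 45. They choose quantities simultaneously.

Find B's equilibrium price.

66.875

Firm B's profit: π = x_B(129 − 3x_B − 2x_A) − 23x_B.
∂π/∂x_B = 106 − 6x_B − 2x_A = 0 ⇒ x_B = 53/3 − (1/3)x_A.
Similarly x_A = 14 − (1/3)x_B.
Solving the two reaction functions simultaneously: (1 − (−1/3)(−1/3))x_B = 53/3 − (1/3)·14, so (8/9)x_B = 13 and x_B = 14.625.
Then x_A = 14 − (1/3)·14.625 = 9.125.
P_B = 129 − 3·14.625 − 2·9.125 = 66.875.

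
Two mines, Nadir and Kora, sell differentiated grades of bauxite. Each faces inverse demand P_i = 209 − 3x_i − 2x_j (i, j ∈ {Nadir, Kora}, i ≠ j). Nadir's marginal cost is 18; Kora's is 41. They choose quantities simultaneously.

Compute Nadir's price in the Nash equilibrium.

93.9375

Mine Nadir's profit: π = x_{Nadir}(209 − 3x_{Nadir} − 2x_{Kora}) − 18x_{Nadir}.
∂π/∂x_{Nadir} = 191 − 6x_{Nadir} − 2x_{Kora} = 0 ⇒ x_{Nadir} = 191/6 − (1/3)x_{Kora}.
Similarly x_{Kora} = 28 − (1/3)x_{Nadir}.
Solving the two reaction functions simultaneously: (1 − (−1/3)(−1/3))x_{Nadir} = 191/6 − (1/3)·28, so (8/9)x_{Nadir} = 22.5 and x_{Nadir} = 25.3125.
Then x_{Kora} = 28 − (1/3)·25.3125 = 19.5625.
P_{Nadir} = 209 − 3·25.3125 − 2·19.5625 = 93.9375.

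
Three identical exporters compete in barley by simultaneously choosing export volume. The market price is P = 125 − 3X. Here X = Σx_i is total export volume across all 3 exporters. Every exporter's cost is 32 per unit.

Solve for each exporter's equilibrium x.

A representative exporter's profit is π_i = x_i(125 − 3X) − 32x_i, with X = x_i + Σ_{j≠i} x_j.
First-order condition: 93 − 6x_i − 3Σ_{j≠i} x_j = 0.
With identical exporters, set every x_j = x: then 93 − 6x − 6x = 0, i.e. x = 93/12 = 7.75.

7.75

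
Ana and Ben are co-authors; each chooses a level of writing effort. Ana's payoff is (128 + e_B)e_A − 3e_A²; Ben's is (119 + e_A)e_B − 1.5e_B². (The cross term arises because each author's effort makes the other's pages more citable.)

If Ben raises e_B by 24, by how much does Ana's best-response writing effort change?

4

Expanding Ana's payoff: 128e_A + e_Be_A − 3e_A².
∂π/∂e_A = 128 + e_B − 6e_A = 0, so e_A = 64/3 + (1/6)e_B.
The reaction-function slope is 1/6, so a 24-unit rise in e_B moves e_A by 1/6 × 24 = 4. Ana's best response rises — the actions are strategic complements.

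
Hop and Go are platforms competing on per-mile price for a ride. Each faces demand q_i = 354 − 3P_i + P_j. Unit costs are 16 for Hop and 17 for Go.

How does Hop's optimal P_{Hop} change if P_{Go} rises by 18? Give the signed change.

Hop's profit: π = (P_{Hop} − 16)(354 − 3P_{Hop} + P_{Go}).
∂π/∂P_{Hop} = 402 − 6P_{Hop} + P_{Go} = 0 ⇒ P_{Hop} = 67 + (1/6)P_{Go}.
The reaction-function slope is 1/6, so an 18-unit rise in P_{Go} moves P_{Hop} by 1/6 × 18 = 3. Hop's best response rises — the actions are strategic complements.

3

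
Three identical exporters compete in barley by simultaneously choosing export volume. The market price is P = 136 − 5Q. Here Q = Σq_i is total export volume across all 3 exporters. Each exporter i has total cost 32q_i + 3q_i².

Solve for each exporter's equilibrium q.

A representative exporter's profit is π_i = q_i(136 − 5Q) − 32q_i − 3q_i², with Q = q_i + Σ_{j≠i} q_j.
First-order condition: 104 − 16q_i − 5Σ_{j≠i} q_j = 0.
With identical exporters, set every q_j = q: then 104 − 16q − 10q = 0, i.e. q = 104/26 = 4.

4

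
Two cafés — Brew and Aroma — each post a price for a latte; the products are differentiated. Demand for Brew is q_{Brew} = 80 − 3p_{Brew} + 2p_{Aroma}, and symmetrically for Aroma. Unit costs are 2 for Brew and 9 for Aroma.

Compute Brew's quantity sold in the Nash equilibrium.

Brew's profit: π = (p_{Brew} − 2)(80 − 3p_{Brew} + 2p_{Aroma}).
∂π/∂p_{Brew} = 86 − 6p_{Brew} + 2p_{Aroma} = 0 ⇒ p_{Brew} = 43/3 + (1/3)p_{Aroma}.
Similarly p_{Aroma} = 107/6 + (1/3)p_{Brew}.
Plugging p_{Aroma} into Brew's best response: p_{Brew} = 43/3 + (1/3)(107/6 + (1/3)p_{Brew}) ⇒ (8/9)p_{Brew} = 365/18, so p_{Brew} = 22.8125.
Then p_{Aroma} = 107/6 + (1/3)·22.8125 = 25.4375.
q_{Brew} = 80 − 3·22.8125 + 2·25.4375 = 62.4375.

62.4375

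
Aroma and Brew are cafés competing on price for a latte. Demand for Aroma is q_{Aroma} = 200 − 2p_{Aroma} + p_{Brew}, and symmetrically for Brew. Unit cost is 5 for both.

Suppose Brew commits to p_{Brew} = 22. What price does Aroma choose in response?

58

Aroma's profit: π = (p_{Aroma} − 5)(200 − 2p_{Aroma} + p_{Brew}).
∂π/∂p_{Aroma} = 210 − 4p_{Aroma} + p_{Brew} = 0 ⇒ p_{Aroma} = 52.5 + 0.25p_{Brew}.
At p_{Brew} = 22: p_{Aroma} = 52.5 + 0.25·22 = 58.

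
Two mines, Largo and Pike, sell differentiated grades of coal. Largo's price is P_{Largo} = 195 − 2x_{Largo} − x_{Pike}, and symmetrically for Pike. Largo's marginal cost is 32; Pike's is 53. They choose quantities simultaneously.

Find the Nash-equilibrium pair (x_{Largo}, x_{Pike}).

34, 27

Mine Largo's profit: π = x_{Largo}(195 − 2x_{Largo} − x_{Pike}) − 32x_{Largo}.
∂π/∂x_{Largo} = 163 − 4x_{Largo} − x_{Pike} = 0 ⇒ x_{Largo} = 40.75 − 0.25x_{Pike}.
Similarly x_{Pike} = 35.5 − 0.25x_{Largo}.
Solving the two reaction functions simultaneously: (1 − (−0.25)(−0.25))x_{Largo} = 40.75 − 0.25·35.5, so 0.9375x_{Largo} = 31.875 and x_{Largo} = 34.
Then x_{Pike} = 35.5 − 0.25·34 = 27.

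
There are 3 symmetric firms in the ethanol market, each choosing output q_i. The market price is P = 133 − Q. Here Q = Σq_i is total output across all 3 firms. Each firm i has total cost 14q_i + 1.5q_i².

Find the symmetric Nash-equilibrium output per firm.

17

A representative firm's profit is π_i = q_i(133 − Q) − 14q_i − 1.5q_i², with Q = q_i + Σ_{j≠i} q_j.
First-order condition: 119 − 5q_i − Σ_{j≠i} q_j = 0.
Imposing symmetry (q_j = q for all j) turns Σ_{j≠i} q_j into 2q, so 119 = 7q and q = 17.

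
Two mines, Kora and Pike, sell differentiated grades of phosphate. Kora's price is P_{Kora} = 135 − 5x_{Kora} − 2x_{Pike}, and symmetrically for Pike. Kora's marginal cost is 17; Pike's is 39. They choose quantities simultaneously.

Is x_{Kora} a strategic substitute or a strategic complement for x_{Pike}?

Mine Kora's profit: π = x_{Kora}(135 − 5x_{Kora} − 2x_{Pike}) − 17x_{Kora}.
∂π/∂x_{Kora} = 118 − 10x_{Kora} − 2x_{Pike} = 0 ⇒ x_{Kora} = 11.8 − 0.2x_{Pike}.
The best-response slope dx_{Kora}/dx_{Pike} = −0.2 < 0: the reaction function is downward-sloping, so the choices are strategic substitutes.

strategic substitutes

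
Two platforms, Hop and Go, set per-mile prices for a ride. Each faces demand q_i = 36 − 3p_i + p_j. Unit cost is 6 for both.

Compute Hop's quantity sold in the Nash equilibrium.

14.4

Hop's profit: π = (p_{Hop} − 6)(36 − 3p_{Hop} + p_{Go}).
∂π/∂p_{Hop} = 54 − 6p_{Hop} + p_{Go} = 0 ⇒ p_{Hop} = 9 + (1/6)p_{Go}.
Setting p_{Hop} = p_{Go} in the reaction function: p_{Hop} = 9 + (1/6)p_{Hop}, so p_{Hop} = 9 / (5/6) = 10.8.
q_{Hop} = 36 − 3·10.8 + 10.8 = 14.4.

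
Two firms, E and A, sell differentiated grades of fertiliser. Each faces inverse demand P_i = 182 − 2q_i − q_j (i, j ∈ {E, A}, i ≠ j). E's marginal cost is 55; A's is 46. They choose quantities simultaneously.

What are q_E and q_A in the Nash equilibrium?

Firm E's profit: π = q_E(182 − 2q_E − q_A) − 55q_E.
∂π/∂q_E = 127 − 4q_E − q_A = 0 ⇒ q_E = 31.75 − 0.25q_A.
Similarly q_A = 34 − 0.25q_E.
Substituting the second reaction function into the first: q_E = 31.75 − 0.25(34 − 0.25q_E), which gives 0.9375q_E = 23.25 ⇒ q_E = 24.8.
Then q_A = 34 − 0.25·24.8 = 27.8.

24.8, 27.8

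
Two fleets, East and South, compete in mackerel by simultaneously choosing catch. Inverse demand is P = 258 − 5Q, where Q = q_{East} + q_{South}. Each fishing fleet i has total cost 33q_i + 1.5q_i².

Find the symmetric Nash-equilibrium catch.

12.5

Fishing fleet East's profit: π = q_{East}(258 − 5(q_{East} + q_{South})) − 33q_{East} − 1.5q_{East}².
∂π/∂q_{East} = 225 − 13q_{East} − 5q_{South} = 0, so q_{East} = 225/13 − (5/13)q_{South}.
By symmetry q_{South} = q_{East}; substituting into the reaction function, (18/13)q_{East} = 225/13 and q_{East} = 12.5.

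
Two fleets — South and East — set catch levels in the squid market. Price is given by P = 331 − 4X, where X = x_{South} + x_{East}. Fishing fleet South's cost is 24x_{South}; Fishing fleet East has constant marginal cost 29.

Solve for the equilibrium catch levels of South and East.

26, 24.75

Fishing fleet South's profit: π = x_{South}(331 − 4(x_{South} + x_{East})) − 24x_{South}.
∂π/∂x_{South} = 307 − 8x_{South} − 4x_{East} = 0, so x_{South} = 38.375 − 0.5x_{East}.
By the same steps for East: x_{East} = 37.75 − 0.5x_{South}.
Substituting the second reaction function into the first: x_{South} = 38.375 − 0.5(37.75 − 0.5x_{South}), which gives 0.75x_{South} = 19.5 ⇒ x_{South} = 26.
Then x_{East} = 37.75 − 0.5·26 = 24.75.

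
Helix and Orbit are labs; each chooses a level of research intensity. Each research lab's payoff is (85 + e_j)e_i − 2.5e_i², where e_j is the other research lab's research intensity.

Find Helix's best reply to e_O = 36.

24.2

Helix's payoff is (85 + e_O)e_H − 2.5e_H².
∂π/∂e_H = 85 + e_O − 5e_H = 0, so e_H = 17 + 0.2e_O.
At e_O = 36: e_H = 17 + 0.2·36 = 24.2.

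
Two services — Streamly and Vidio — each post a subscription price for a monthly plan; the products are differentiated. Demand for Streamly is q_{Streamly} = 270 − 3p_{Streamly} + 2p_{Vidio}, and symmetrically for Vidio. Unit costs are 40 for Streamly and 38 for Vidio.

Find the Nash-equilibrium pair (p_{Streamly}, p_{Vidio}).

Streamly's profit: π = (p_{Streamly} − 40)(270 − 3p_{Streamly} + 2p_{Vidio}).
∂π/∂p_{Streamly} = 390 − 6p_{Streamly} + 2p_{Vidio} = 0 ⇒ p_{Streamly} = 65 + (1/3)p_{Vidio}.
Similarly p_{Vidio} = 64 + (1/3)p_{Streamly}.
Plugging p_{Vidio} into Streamly's best response: p_{Streamly} = 65 + (1/3)(64 + (1/3)p_{Streamly}) ⇒ (8/9)p_{Streamly} = 259/3, so p_{Streamly} = 97.125.
Then p_{Vidio} = 64 + (1/3)·97.125 = 96.375.

97.125, 96.375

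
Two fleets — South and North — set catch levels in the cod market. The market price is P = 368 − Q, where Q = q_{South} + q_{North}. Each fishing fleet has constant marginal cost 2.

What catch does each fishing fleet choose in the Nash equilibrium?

122

Fishing fleet South's profit: π = q_{South}(368 − (q_{South} + q_{North})) − 2q_{South}.
∂π/∂q_{South} = 366 − 2q_{South} − q_{North} = 0, so q_{South} = 183 − 0.5q_{North}.
By symmetry q_{North} = q_{South}; substituting into the reaction function, 1.5q_{South} = 183 and q_{South} = 122.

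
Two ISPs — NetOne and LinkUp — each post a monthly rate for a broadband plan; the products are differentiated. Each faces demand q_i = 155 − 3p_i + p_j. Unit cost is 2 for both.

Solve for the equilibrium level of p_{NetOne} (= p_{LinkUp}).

32.2

NetOne's profit: π = (p_{NetOne} − 2)(155 − 3p_{NetOne} + p_{LinkUp}).
∂π/∂p_{NetOne} = 161 − 6p_{NetOne} + p_{LinkUp} = 0 ⇒ p_{NetOne} = 161/6 + (1/6)p_{LinkUp}.
The game is symmetric, so in equilibrium p_{LinkUp} = p_{NetOne}: the reaction function gives (5/6)p_{NetOne} = 161/6, hence p_{NetOne} = 32.2.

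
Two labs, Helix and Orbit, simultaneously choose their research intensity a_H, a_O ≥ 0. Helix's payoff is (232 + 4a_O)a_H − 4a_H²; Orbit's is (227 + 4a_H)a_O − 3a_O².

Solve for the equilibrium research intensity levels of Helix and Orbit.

71.875, 85.75

Expanding Helix's payoff: 232a_H + 4a_Oa_H − 4a_H².
∂π/∂a_H = 232 + 4a_O − 8a_H = 0, so a_H = 29 + 0.5a_O.
Likewise for Orbit: a_O = 227/6 + (2/3)a_H.
Substituting the second reaction function into the first: a_H = 29 + 0.5(227/6 + (2/3)a_H), which gives (2/3)a_H = 575/12 ⇒ a_H = 71.875.
Then a_O = 227/6 + (2/3)·71.875 = 85.75.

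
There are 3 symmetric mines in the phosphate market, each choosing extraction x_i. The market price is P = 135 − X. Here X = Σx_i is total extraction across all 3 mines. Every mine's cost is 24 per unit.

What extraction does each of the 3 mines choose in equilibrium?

27.75

A representative mine's profit is π_i = x_i(135 − X) − 24x_i, with X = x_i + Σ_{j≠i} x_j.
First-order condition: 111 − 2x_i − Σ_{j≠i} x_j = 0.
With identical mines, set every x_j = x: then 111 − 2x − 2x = 0, i.e. x = 111/4 = 27.75.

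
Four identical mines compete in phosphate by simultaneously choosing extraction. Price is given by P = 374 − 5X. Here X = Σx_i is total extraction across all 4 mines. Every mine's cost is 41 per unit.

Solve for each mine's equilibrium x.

13.32

A representative mine's profit is π_i = x_i(374 − 5X) − 41x_i, with X = x_i + Σ_{j≠i} x_j.
First-order condition: 333 − 10x_i − 5Σ_{j≠i} x_j = 0.
In a symmetric equilibrium every mine chooses the same x, so Σ_{j≠i} x_j = 3x. The condition becomes 333 − 25x = 0, giving x = 333/25 = 13.32.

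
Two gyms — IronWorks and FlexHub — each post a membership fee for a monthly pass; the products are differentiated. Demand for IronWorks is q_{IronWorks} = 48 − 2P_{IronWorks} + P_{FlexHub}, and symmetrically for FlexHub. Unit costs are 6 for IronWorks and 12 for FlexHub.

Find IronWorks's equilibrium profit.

IronWorks's profit: π = (P_{IronWorks} − 6)(48 − 2P_{IronWorks} + P_{FlexHub}).
∂π/∂P_{IronWorks} = 60 − 4P_{IronWorks} + P_{FlexHub} = 0 ⇒ P_{IronWorks} = 15 + 0.25P_{FlexHub}.
Similarly P_{FlexHub} = 18 + 0.25P_{IronWorks}.
Solving the two reaction functions simultaneously: (1 − (0.25)(0.25))P_{IronWorks} = 15 + 0.25·18, so 0.9375P_{IronWorks} = 19.5 and P_{IronWorks} = 20.8.
Then P_{FlexHub} = 18 + 0.25·20.8 = 23.2.
q_{IronWorks} = 48 − 2·20.8 + 23.2 = 29.6.
Profit = (20.8 − 6)·29.6 = 438.08.

438.08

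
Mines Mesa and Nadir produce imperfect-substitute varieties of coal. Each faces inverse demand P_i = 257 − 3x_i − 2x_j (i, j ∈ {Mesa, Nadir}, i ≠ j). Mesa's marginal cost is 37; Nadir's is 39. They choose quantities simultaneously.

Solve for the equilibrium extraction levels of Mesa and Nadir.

27.625, 27.125

Mine Mesa's profit: π = x_{Mesa}(257 − 3x_{Mesa} − 2x_{Nadir}) − 37x_{Mesa}.
∂π/∂x_{Mesa} = 220 − 6x_{Mesa} − 2x_{Nadir} = 0 ⇒ x_{Mesa} = 110/3 − (1/3)x_{Nadir}.
Similarly x_{Nadir} = 109/3 − (1/3)x_{Mesa}.
Substituting the second reaction function into the first: x_{Mesa} = 110/3 − (1/3)(109/3 − (1/3)x_{Mesa}), which gives (8/9)x_{Mesa} = 221/9 ⇒ x_{Mesa} = 27.625.
Then x_{Nadir} = 109/3 − (1/3)·27.625 = 27.125.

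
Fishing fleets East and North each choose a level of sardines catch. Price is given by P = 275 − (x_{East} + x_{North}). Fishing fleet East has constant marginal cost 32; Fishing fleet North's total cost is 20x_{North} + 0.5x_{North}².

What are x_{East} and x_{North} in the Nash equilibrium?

Fishing fleet East's profit: π = x_{East}(275 − (x_{East} + x_{North})) − 32x_{East}.
∂π/∂x_{East} = 243 − 2x_{East} − x_{North} = 0, so x_{East} = 121.5 − 0.5x_{North}.
For North: ∂π/∂x_{North} = 255 − 3x_{North} − x_{East} = 0 ⇒ x_{North} = 85 − (1/3)x_{East}.
Plugging x_{North} into East's best response: x_{East} = 121.5 − 0.5(85 − (1/3)x_{East}) ⇒ (5/6)x_{East} = 79, so x_{East} = 94.8.
Then x_{North} = 85 − (1/3)·94.8 = 53.4.

94.8, 53.4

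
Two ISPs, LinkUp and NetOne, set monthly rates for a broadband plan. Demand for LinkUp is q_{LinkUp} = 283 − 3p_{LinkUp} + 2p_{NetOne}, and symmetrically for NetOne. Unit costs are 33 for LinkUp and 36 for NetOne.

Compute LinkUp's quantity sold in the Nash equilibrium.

LinkUp's profit: π = (p_{LinkUp} − 33)(283 − 3p_{LinkUp} + 2p_{NetOne}).
∂π/∂p_{LinkUp} = 382 − 6p_{LinkUp} + 2p_{NetOne} = 0 ⇒ p_{LinkUp} = 191/3 + (1/3)p_{NetOne}.
Similarly p_{NetOne} = 391/6 + (1/3)p_{LinkUp}.
Substituting the second reaction function into the first: p_{LinkUp} = 191/3 + (1/3)(391/6 + (1/3)p_{LinkUp}), which gives (8/9)p_{LinkUp} = 1537/18 ⇒ p_{LinkUp} = 96.0625.
Then p_{NetOne} = 391/6 + (1/3)·96.0625 = 97.1875.
q_{LinkUp} = 283 − 3·96.0625 + 2·97.1875 = 189.1875.

189.1875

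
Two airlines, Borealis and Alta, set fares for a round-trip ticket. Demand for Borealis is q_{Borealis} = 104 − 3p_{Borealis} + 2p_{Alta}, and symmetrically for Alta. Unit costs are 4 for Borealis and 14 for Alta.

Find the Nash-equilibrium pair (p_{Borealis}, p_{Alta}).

30.875, 34.625

Borealis's profit: π = (p_{Borealis} − 4)(104 − 3p_{Borealis} + 2p_{Alta}).
∂π/∂p_{Borealis} = 116 − 6p_{Borealis} + 2p_{Alta} = 0 ⇒ p_{Borealis} = 58/3 + (1/3)p_{Alta}.
Similarly p_{Alta} = 73/3 + (1/3)p_{Borealis}.
Solving the two reaction functions simultaneously: (1 − (1/3)(1/3))p_{Borealis} = 58/3 + (1/3)·(73/3), so (8/9)p_{Borealis} = 247/9 and p_{Borealis} = 30.875.
Then p_{Alta} = 73/3 + (1/3)·30.875 = 34.625.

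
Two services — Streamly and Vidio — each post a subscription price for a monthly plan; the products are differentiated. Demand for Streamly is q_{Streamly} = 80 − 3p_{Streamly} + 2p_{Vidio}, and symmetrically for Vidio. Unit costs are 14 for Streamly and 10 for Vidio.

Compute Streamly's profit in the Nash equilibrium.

744.1875

Streamly's profit: π = (p_{Streamly} − 14)(80 − 3p_{Streamly} + 2p_{Vidio}).
∂π/∂p_{Streamly} = 122 − 6p_{Streamly} + 2p_{Vidio} = 0 ⇒ p_{Streamly} = 61/3 + (1/3)p_{Vidio}.
Similarly p_{Vidio} = 55/3 + (1/3)p_{Streamly}.
Solving the two reaction functions simultaneously: (1 − (1/3)(1/3))p_{Streamly} = 61/3 + (1/3)·(55/3), so (8/9)p_{Streamly} = 238/9 and p_{Streamly} = 29.75.
Then p_{Vidio} = 55/3 + (1/3)·29.75 = 28.25.
q_{Streamly} = 80 − 3·29.75 + 2·28.25 = 47.25.
Profit = (29.75 − 14)·47.25 = 744.1875.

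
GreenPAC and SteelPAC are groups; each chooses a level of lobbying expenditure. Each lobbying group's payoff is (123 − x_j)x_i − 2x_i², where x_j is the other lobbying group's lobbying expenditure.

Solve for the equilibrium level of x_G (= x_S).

24.6

GreenPAC's payoff is (123 − x_S)x_G − 2x_G².
∂π/∂x_G = 123 − x_S − 4x_G = 0, so x_G = 30.75 − 0.25x_S.
By symmetry x_S = x_G; substituting into the reaction function, 1.25x_G = 30.75 and x_G = 24.6.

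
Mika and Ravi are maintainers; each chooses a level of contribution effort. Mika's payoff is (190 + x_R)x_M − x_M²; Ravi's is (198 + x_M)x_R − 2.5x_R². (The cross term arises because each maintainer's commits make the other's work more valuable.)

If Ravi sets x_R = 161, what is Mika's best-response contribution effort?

175.5

Expanding Mika's payoff: 190x_M + x_Rx_M − x_M².
∂π/∂x_M = 190 + x_R − 2x_M = 0, so x_M = 95 + 0.5x_R.
At x_R = 161: x_M = 95 + 0.5·161 = 175.5.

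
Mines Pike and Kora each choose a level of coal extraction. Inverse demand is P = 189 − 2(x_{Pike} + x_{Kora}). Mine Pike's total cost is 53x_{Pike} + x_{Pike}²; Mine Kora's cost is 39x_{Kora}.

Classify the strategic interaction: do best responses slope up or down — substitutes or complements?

Mine Pike's profit: π = x_{Pike}(189 − 2(x_{Pike} + x_{Kora})) − 53x_{Pike} − x_{Pike}².
∂π/∂x_{Pike} = 136 − 6x_{Pike} − 2x_{Kora} = 0, so x_{Pike} = 68/3 − (1/3)x_{Kora}.
The best-response slope dx_{Pike}/dx_{Kora} = −1/3 < 0: the reaction function is downward-sloping, so the choices are strategic substitutes.

strategic substitutes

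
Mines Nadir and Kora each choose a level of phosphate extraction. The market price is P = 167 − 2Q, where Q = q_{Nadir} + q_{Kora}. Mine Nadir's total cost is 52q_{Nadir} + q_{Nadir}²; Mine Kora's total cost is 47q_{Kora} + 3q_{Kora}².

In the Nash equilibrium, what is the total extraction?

Mine Nadir's profit: π = q_{Nadir}(167 − 2(q_{Nadir} + q_{Kora})) − 52q_{Nadir} − q_{Nadir}².
∂π/∂q_{Nadir} = 115 − 6q_{Nadir} − 2q_{Kora} = 0, so q_{Nadir} = 115/6 − (1/3)q_{Kora}.
For Kora: ∂π/∂q_{Kora} = 120 − 10q_{Kora} − 2q_{Nadir} = 0 ⇒ q_{Kora} = 12 − 0.2q_{Nadir}.
Substituting the second reaction function into the first: q_{Nadir} = 115/6 − (1/3)(12 − 0.2q_{Nadir}), which gives (14/15)q_{Nadir} = 91/6 ⇒ q_{Nadir} = 16.25.
Then q_{Kora} = 12 − 0.2·16.25 = 8.75.
Total extraction: 16.25 + 8.75 = 25.

25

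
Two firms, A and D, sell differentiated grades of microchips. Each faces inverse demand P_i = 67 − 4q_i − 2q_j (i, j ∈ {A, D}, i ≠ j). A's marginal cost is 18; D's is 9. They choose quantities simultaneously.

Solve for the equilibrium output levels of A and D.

4.6, 6.1

Firm A's profit: π = q_A(67 − 4q_A − 2q_D) − 18q_A.
∂π/∂q_A = 49 − 8q_A − 2q_D = 0 ⇒ q_A = 6.125 − 0.25q_D.
Similarly q_D = 7.25 − 0.25q_A.
Plugging q_D into A's best response: q_A = 6.125 − 0.25(7.25 − 0.25q_A) ⇒ 0.9375q_A = 4.3125, so q_A = 4.6.
Then q_D = 7.25 − 0.25·4.6 = 6.1.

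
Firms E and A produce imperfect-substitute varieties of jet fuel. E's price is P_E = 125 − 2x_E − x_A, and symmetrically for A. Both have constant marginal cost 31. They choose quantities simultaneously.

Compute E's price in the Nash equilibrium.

68.6

Firm E's profit: π = x_E(125 − 2x_E − x_A) − 31x_E.
∂π/∂x_E = 94 − 4x_E − x_A = 0 ⇒ x_E = 23.5 − 0.25x_A.
By symmetry x_A = x_E; substituting into the reaction function, 1.25x_E = 23.5 and x_E = 18.8.
P_E = 125 − 2·18.8 − 18.8 = 68.6.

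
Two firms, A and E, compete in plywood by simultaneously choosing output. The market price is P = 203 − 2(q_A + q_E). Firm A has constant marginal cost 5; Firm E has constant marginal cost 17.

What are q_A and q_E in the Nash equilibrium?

Firm A's profit: π = q_A(203 − 2(q_A + q_E)) − 5q_A.
∂π/∂q_A = 198 − 4q_A − 2q_E = 0, so q_A = 49.5 − 0.5q_E.
By the same steps for E: q_E = 46.5 − 0.5q_A.
Substituting the second reaction function into the first: q_A = 49.5 − 0.5(46.5 − 0.5q_A), which gives 0.75q_A = 26.25 ⇒ q_A = 35.
Then q_E = 46.5 − 0.5·35 = 29.

35, 29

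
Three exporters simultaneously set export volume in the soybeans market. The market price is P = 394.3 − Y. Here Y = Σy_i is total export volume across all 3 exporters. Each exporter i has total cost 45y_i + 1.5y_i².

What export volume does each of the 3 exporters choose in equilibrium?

A representative exporter's profit is π_i = y_i(394.3 − Y) − 45y_i − 1.5y_i², with Y = y_i + Σ_{j≠i} y_j.
First-order condition: 349.3 − 5y_i − Σ_{j≠i} y_j = 0.
Imposing symmetry (y_j = y for all j) turns Σ_{j≠i} y_j into 2y, so 349.3 = 7y and y = 49.9.

49.9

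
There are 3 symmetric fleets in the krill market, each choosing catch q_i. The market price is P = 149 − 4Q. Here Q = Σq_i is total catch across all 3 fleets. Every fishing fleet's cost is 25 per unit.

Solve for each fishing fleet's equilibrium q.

A representative fishing fleet's profit is π_i = q_i(149 − 4Q) − 25q_i, with Q = q_i + Σ_{j≠i} q_j.
First-order condition: 124 − 8q_i − 4Σ_{j≠i} q_j = 0.
With identical fishing fleets, set every q_j = q: then 124 − 8q − 8q = 0, i.e. q = 124/16 = 7.75.

7.75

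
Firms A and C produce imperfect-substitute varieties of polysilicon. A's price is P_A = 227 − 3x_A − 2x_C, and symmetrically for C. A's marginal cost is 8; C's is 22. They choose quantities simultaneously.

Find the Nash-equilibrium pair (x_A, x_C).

Firm A's profit: π = x_A(227 − 3x_A − 2x_C) − 8x_A.
∂π/∂x_A = 219 − 6x_A − 2x_C = 0 ⇒ x_A = 36.5 − (1/3)x_C.
Similarly x_C = 205/6 − (1/3)x_A.
Solving the two reaction functions simultaneously: (1 − (−1/3)(−1/3))x_A = 36.5 − (1/3)·(205/6), so (8/9)x_A = 226/9 and x_A = 28.25.
Then x_C = 205/6 − (1/3)·28.25 = 24.75.

28.25, 24.75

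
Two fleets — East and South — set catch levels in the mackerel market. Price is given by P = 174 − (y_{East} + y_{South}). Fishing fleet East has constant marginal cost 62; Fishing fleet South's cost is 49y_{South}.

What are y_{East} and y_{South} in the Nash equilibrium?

Fishing fleet East's profit: π = y_{East}(174 − (y_{East} + y_{South})) − 62y_{East}.
∂π/∂y_{East} = 112 − 2y_{East} − y_{South} = 0, so y_{East} = 56 − 0.5y_{South}.
By the same steps for South: y_{South} = 62.5 − 0.5y_{East}.
Substituting the second reaction function into the first: y_{East} = 56 − 0.5(62.5 − 0.5y_{East}), which gives 0.75y_{East} = 24.75 ⇒ y_{East} = 33.
Then y_{South} = 62.5 − 0.5·33 = 46.

33, 46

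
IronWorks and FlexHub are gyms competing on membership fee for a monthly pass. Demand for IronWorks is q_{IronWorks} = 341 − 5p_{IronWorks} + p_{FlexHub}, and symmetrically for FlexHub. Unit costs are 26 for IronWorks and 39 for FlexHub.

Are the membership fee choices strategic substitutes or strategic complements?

strategic complements

IronWorks's profit: π = (p_{IronWorks} − 26)(341 − 5p_{IronWorks} + p_{FlexHub}).
∂π/∂p_{IronWorks} = 471 − 10p_{IronWorks} + p_{FlexHub} = 0 ⇒ p_{IronWorks} = 47.1 + 0.1p_{FlexHub}.
The best-response slope dp_{IronWorks}/dp_{FlexHub} = 0.1 > 0: the reaction function is upward-sloping, so the choices are strategic complements.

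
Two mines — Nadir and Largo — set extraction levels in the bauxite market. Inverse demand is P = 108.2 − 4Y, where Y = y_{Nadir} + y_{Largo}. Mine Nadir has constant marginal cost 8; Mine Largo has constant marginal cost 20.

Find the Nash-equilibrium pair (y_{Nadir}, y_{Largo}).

Mine Nadir's profit: π = y_{Nadir}(108.2 − 4(y_{Nadir} + y_{Largo})) − 8y_{Nadir}.
∂π/∂y_{Nadir} = 100.2 − 8y_{Nadir} − 4y_{Largo} = 0, so y_{Nadir} = 12.525 − 0.5y_{Largo}.
By the same steps for Largo: y_{Largo} = 11.025 − 0.5y_{Nadir}.
Substituting the second reaction function into the first: y_{Nadir} = 12.525 − 0.5(11.025 − 0.5y_{Nadir}), which gives 0.75y_{Nadir} = 7.0125 ⇒ y_{Nadir} = 9.35.
Then y_{Largo} = 11.025 − 0.5·9.35 = 6.35.

9.35, 6.35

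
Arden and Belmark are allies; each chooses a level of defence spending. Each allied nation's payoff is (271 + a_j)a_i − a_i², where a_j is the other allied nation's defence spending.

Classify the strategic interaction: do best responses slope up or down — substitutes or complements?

strategic complements

Arden's payoff is (271 + a_B)a_A − a_A².
∂π/∂a_A = 271 + a_B − 2a_A = 0, so a_A = 135.5 + 0.5a_B.
The best-response slope da_A/da_B = 0.5 > 0: the reaction function is upward-sloping, so the choices are strategic complements.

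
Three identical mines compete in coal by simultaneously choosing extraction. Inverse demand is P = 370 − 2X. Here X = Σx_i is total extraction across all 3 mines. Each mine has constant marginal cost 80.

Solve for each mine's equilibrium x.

A representative mine's profit is π_i = x_i(370 − 2X) − 80x_i, with X = x_i + Σ_{j≠i} x_j.
First-order condition: 290 − 4x_i − 2Σ_{j≠i} x_j = 0.
Imposing symmetry (x_j = x for all j) turns Σ_{j≠i} x_j into 2x, so 290 = 8x and x = 36.25.

36.25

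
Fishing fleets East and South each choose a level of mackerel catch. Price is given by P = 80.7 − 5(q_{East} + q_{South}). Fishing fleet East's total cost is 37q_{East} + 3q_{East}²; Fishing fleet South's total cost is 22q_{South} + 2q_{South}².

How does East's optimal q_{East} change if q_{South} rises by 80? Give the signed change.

Fishing fleet East's profit: π = q_{East}(80.7 − 5(q_{East} + q_{South})) − 37q_{East} − 3q_{East}².
∂π/∂q_{East} = 43.7 − 16q_{East} − 5q_{South} = 0, so q_{East} = 437/160 − 0.3125q_{South}.
The reaction-function slope is −0.3125, so an 80-unit rise in q_{South} moves q_{East} by −0.3125 × 80 = −25. East's best response falls — the actions are strategic substitutes.

-25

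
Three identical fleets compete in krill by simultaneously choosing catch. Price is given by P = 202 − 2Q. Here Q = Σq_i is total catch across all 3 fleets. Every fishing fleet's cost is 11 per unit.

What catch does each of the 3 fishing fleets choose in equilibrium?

23.875

A representative fishing fleet's profit is π_i = q_i(202 − 2Q) − 11q_i, with Q = q_i + Σ_{j≠i} q_j.
First-order condition: 191 − 4q_i − 2Σ_{j≠i} q_j = 0.
With identical fishing fleets, set every q_j = q: then 191 − 4q − 4q = 0, i.e. q = 191/8 = 23.875.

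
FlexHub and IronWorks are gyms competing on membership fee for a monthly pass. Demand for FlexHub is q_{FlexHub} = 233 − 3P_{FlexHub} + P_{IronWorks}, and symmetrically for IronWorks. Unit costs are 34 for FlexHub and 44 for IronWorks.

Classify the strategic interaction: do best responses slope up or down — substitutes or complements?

FlexHub's profit: π = (P_{FlexHub} − 34)(233 − 3P_{FlexHub} + P_{IronWorks}).
∂π/∂P_{FlexHub} = 335 − 6P_{FlexHub} + P_{IronWorks} = 0 ⇒ P_{FlexHub} = 335/6 + (1/6)P_{IronWorks}.
The best-response slope dP_{FlexHub}/dP_{IronWorks} = 1/6 > 0: the reaction function is upward-sloping, so the choices are strategic complements.

strategic complements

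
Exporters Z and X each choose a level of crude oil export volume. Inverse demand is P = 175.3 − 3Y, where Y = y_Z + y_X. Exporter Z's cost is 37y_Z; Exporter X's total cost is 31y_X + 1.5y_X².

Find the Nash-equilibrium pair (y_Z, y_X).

Exporter Z's profit: π = y_Z(175.3 − 3(y_Z + y_X)) − 37y_Z.
∂π/∂y_Z = 138.3 − 6y_Z − 3y_X = 0, so y_Z = 23.05 − 0.5y_X.
For X: ∂π/∂y_X = 144.3 − 9y_X − 3y_Z = 0 ⇒ y_X = 481/30 − (1/3)y_Z.
Solving the two reaction functions simultaneously: (1 − (−0.5)(−1/3))y_Z = 23.05 − 0.5·(481/30), so (5/6)y_Z = 451/30 and y_Z = 18.04.
Then y_X = 481/30 − (1/3)·18.04 = 10.02.

18.04, 10.02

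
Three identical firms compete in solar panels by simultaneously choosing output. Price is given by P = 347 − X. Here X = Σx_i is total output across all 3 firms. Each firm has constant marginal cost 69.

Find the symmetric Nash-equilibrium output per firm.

69.5

A representative firm's profit is π_i = x_i(347 − X) − 69x_i, with X = x_i + Σ_{j≠i} x_j.
First-order condition: 278 − 2x_i − Σ_{j≠i} x_j = 0.
In a symmetric equilibrium every firm chooses the same x, so Σ_{j≠i} x_j = 2x. The condition becomes 278 − 4x = 0, giving x = 278/4 = 69.5.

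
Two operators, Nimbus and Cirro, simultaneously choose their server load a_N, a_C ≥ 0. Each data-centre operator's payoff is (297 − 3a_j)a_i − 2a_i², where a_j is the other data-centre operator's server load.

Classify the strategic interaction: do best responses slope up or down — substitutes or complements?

strategic substitutes

Nimbus's payoff is (297 − 3a_C)a_N − 2a_N².
∂π/∂a_N = 297 − 3a_C − 4a_N = 0, so a_N = 74.25 − 0.75a_C.
The best-response slope da_N/da_C = −0.75 < 0: the reaction function is downward-sloping, so the choices are strategic substitutes.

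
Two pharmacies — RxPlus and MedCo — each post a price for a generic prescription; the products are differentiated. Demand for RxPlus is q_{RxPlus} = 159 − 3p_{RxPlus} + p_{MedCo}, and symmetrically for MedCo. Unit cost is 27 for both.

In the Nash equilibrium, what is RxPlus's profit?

1323

RxPlus's profit: π = (p_{RxPlus} − 27)(159 − 3p_{RxPlus} + p_{MedCo}).
∂π/∂p_{RxPlus} = 240 − 6p_{RxPlus} + p_{MedCo} = 0 ⇒ p_{RxPlus} = 40 + (1/6)p_{MedCo}.
Setting p_{RxPlus} = p_{MedCo} in the reaction function: p_{RxPlus} = 40 + (1/6)p_{RxPlus}, so p_{RxPlus} = 40 / (5/6) = 48.
q_{RxPlus} = 159 − 3·48 + 48 = 63.
Profit = (48 − 27)·63 = 1323.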